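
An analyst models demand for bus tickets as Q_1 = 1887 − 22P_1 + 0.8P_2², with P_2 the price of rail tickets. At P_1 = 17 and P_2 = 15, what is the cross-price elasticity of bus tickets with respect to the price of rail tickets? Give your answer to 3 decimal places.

0.213

At P_1 = 17 and P_2 = 15: Q_1 = 1693.
∂Q_1/∂P_2 = 1.6P_2 = 1.6(15) = 24.0000.
ε = (∂Q_1/∂P_2)(P_2/Q_1) = 24.0000 × (15/1693) ≈ 0.213.
ε > 0: substitutes.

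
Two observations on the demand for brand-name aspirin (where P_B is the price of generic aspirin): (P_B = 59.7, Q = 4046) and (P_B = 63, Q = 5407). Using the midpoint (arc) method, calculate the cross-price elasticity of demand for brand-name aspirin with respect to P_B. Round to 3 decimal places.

ΔQ_A = 5407 − 4046 = 1361; ΔP_B = 63 − 59.7 = 3.3.
Midpoints: Q̄_A = 4726.5, P̄_B = 61.35.
ε = (ΔQ_A/Q̄_A)/(ΔP_B/P̄_B) = (1361/4726.5)/(3.3/61.35) ≈ 5.353.
ε > 0: brand-name aspirin and generic aspirin are substitutes.

5.353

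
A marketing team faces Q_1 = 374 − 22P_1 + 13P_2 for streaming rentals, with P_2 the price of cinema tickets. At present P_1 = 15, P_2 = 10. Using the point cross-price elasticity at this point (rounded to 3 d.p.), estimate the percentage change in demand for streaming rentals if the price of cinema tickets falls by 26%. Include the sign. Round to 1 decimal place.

At P_1 = 15, P_2 = 10: Q_1 = 174.
∂Q_1/∂P_2 = 13.
ε = (∂Q_1/∂P_2)(P_2/Q_1) = 13.0000 × 10/174 ≈ 0.747.
%ΔQ_1 ≈ ε × %ΔP_2 = 0.747 × (-26%) = -19.4%.

-19.4%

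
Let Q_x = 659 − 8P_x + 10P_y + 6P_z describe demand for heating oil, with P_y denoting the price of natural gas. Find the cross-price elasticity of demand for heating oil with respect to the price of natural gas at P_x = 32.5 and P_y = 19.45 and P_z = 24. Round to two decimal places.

At P_x = 32.5 and P_y = 19.45 and P_z = 24: Q_x = 737.5.
∂Q_x/∂P_y = 10.
ε = (∂Q_x/∂P_y)(P_y/Q_x) = 10 × (19.45/737.5) ≈ 0.26.

0.26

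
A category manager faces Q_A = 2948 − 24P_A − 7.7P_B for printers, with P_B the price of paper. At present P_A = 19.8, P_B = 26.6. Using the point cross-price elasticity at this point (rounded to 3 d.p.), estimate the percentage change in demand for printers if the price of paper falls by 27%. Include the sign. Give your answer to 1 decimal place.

2.4%

At P_A = 19.8, P_B = 26.6: Q_A = 2267.98.
∂Q_A/∂P_B = -7.7.
ε = (∂Q_A/∂P_B)(P_B/Q_A) = -7.7000 × 26.6/2267.98 ≈ -0.090.
%ΔQ_A ≈ ε × %ΔP_B = -0.090 × (-27%) = 2.4%.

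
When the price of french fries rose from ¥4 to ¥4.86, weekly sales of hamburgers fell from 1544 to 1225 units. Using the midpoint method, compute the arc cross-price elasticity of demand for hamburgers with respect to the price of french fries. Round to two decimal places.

ΔQ_A = 1225 − 1544 = -319; ΔP_B = 4.86 − 4 = 0.86.
Midpoints: Q̄_A = 1384.5, P̄_B = 4.43.
ε = (ΔQ_A/Q̄_A)/(ΔP_B/P̄_B) = (-319/1384.5)/(0.86/4.43) ≈ -1.19.

-1.19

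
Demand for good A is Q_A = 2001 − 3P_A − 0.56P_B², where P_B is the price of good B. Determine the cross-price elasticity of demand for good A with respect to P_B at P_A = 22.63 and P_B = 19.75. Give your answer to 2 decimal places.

At P_A = 22.63 and P_B = 19.75: Q_A = 1714.675.
∂Q_A/∂P_B = -1.12P_B = -1.12(19.75) = -22.1200.
ε = (∂Q_A/∂P_B)(P_B/Q_A) = -22.1200 × (19.75/1714.675) ≈ -0.25.

-0.25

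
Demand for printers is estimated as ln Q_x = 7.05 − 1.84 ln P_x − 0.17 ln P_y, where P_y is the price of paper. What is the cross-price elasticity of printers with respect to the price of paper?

-0.17

In a log-linear (constant-elasticity) demand function, the coefficient on ln P_y is the cross-price elasticity.
ε = -0.17. Negative, so printers and paper are complements.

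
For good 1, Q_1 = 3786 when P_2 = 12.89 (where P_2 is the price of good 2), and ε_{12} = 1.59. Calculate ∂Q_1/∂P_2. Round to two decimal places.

467.01

ε = (∂Q_1/∂P_2)·(P_2/Q_1) ⇒ ∂Q_1/∂P_2 = ε·Q_1/P_2 = 1.59 × 3786/12.89 ≈ 467.01.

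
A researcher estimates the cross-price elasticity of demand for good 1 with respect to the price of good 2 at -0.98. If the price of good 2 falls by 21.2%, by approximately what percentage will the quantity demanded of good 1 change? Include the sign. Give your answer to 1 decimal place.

%ΔQ ≈ ε × %ΔP of good 2 = -0.98 × (-21.2%) = 20.8%.

20.8%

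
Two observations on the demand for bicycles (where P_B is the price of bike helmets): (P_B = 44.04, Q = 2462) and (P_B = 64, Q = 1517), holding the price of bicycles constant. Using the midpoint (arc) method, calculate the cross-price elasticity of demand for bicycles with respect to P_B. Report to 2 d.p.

-1.29

ΔQ_A = 1517 − 2462 = -945; ΔP_B = 64 − 44.04 = 19.96.
Midpoints: Q̄_A = 1989.5, P̄_B = 54.02.
ε = (ΔQ_A/Q̄_A)/(ΔP_B/P̄_B) = (-945/1989.5)/(19.96/54.02) ≈ -1.29.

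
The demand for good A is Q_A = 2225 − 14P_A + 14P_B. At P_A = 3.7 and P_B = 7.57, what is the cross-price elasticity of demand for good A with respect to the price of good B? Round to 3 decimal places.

At P_A = 3.7 and P_B = 7.57: Q_A = 2279.18.
∂Q_A/∂P_B = 14.
ε = (∂Q_A/∂P_B)(P_B/Q_A) = 14 × (7.57/2279.18) ≈ 0.046.

0.046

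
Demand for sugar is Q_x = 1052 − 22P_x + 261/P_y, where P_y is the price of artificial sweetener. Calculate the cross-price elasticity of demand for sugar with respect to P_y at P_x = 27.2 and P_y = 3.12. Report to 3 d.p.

At P_x = 27.2 and P_y = 3.12: Q_x = 537.254.
∂Q_x/∂P_y = −261/P_y² = -26.8121.
ε = (∂Q_x/∂P_y)(P_y/Q_x) = -26.8121 × (3.12/537.254) ≈ -0.156.
ε < 0: complements.

-0.156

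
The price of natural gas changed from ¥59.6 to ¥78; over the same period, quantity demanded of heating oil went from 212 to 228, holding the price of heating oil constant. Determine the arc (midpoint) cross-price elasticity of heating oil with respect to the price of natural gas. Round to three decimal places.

0.272

ΔQ_A = 228 − 212 = 16; ΔP_B = 78 − 59.6 = 18.4.
Midpoints: Q̄_A = 220.0, P̄_B = 68.80.
ε = (ΔQ_A/Q̄_A)/(ΔP_B/P̄_B) = (16/220.0)/(18.4/68.80) ≈ 0.272.
ε > 0: heating oil and natural gas are substitutes.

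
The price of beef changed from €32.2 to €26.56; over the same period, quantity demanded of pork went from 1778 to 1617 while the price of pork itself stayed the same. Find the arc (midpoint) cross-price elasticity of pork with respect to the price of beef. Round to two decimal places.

ΔQ_A = 1617 − 1778 = -161; ΔP_B = 26.56 − 32.2 = -5.64.
Midpoints: Q̄_A = 1697.5, P̄_B = 29.38.
ε = (ΔQ_A/Q̄_A)/(ΔP_B/P̄_B) = (-161/1697.5)/(-5.64/29.38) ≈ 0.49.
ε > 0: pork and beef are substitutes.

0.49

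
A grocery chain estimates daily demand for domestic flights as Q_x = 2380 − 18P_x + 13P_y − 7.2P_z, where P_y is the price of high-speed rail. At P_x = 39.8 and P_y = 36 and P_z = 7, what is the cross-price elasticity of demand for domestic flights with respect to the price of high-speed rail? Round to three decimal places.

At P_x = 39.8 and P_y = 36 and P_z = 7: Q_x = 2081.2.
∂Q_x/∂P_y = 13.
ε = (∂Q_x/∂P_y)(P_y/Q_x) = 13 × (36/2081.2) ≈ 0.225.
Since ε > 0, domestic flights and high-speed rail are substitutes.

0.225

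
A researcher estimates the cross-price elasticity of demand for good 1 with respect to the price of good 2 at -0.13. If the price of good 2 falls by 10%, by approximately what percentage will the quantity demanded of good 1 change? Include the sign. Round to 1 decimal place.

1.3%

%ΔQ ≈ ε × %ΔP of good 2 = -0.13 × (-10%) = 1.3%.
Demand for good 1 rises by about 1.3%.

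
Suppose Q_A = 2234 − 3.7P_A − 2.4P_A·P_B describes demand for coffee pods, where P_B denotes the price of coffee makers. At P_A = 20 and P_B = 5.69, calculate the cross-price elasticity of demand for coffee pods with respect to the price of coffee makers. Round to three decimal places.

-0.145

At P_A = 20 and P_B = 5.69: Q_A = 1886.88.
∂Q_A/∂P_B = -2.4P_A = -2.4(20) = -48.0000.
ε = (∂Q_A/∂P_B)(P_B/Q_A) = -48.0000 × (5.69/1886.88) ≈ -0.145.
ε < 0: complements.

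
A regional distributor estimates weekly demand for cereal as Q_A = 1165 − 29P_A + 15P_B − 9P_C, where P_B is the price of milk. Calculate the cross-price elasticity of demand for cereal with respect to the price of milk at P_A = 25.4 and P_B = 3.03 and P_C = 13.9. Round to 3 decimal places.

0.130

At P_A = 25.4 and P_B = 3.03 and P_C = 13.9: Q_A = 348.75.
∂Q_A/∂P_B = 15.
ε = (∂Q_A/∂P_B)(P_B/Q_A) = 15 × (3.03/348.75) ≈ 0.130.
Since ε > 0, cereal and milk are substitutes.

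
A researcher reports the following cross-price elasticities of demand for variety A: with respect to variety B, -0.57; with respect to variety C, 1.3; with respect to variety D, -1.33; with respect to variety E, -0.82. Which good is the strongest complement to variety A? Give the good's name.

variety D

Complements have ε < 0. The most negative value is -1.33 (variety D).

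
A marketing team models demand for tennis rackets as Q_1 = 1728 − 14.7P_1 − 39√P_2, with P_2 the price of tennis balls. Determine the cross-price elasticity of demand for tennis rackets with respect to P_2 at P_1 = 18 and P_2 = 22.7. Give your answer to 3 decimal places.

-0.073

At P_1 = 18 and P_2 = 22.7: Q_1 = 1277.586.
∂Q_1/∂P_2 = -39/(2√P_2) = -39/(2√22.7) = -4.0928.
ε = (∂Q_1/∂P_2)(P_2/Q_1) = -4.0928 × (22.7/1277.586) ≈ -0.073.
ε < 0: complements.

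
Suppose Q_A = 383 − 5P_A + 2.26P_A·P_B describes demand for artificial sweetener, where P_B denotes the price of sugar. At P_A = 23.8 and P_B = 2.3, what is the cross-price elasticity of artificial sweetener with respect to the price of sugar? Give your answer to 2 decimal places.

0.32

At P_A = 23.8 and P_B = 2.3: Q_A = 387.712.
∂Q_A/∂P_B = 2.26P_A = 2.26(23.8) = 53.7880.
ε = (∂Q_A/∂P_B)(P_B/Q_A) = 53.7880 × (2.3/387.712) ≈ 0.32.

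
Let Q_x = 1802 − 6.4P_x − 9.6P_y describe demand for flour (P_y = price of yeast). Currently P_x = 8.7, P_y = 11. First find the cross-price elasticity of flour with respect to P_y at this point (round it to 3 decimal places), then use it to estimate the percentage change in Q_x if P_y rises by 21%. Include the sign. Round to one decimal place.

-1.3%

At P_x = 8.7, P_y = 11: Q_x = 1640.72.
∂Q_x/∂P_y = -9.6.
ε = (∂Q_x/∂P_y)(P_y/Q_x) = -9.6000 × 11/1640.72 ≈ -0.064.
%ΔQ_x ≈ ε × %ΔP_y = -0.064 × (21%) = -1.3%.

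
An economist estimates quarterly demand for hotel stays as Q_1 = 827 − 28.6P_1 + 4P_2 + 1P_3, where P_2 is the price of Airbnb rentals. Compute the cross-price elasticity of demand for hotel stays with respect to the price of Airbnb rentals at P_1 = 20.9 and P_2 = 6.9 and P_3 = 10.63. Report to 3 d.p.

At P_1 = 20.9 and P_2 = 6.9 and P_3 = 10.63: Q_1 = 267.49.
∂Q_1/∂P_2 = 4.
ε = (∂Q_1/∂P_2)(P_2/Q_1) = 4 × (6.9/267.49) ≈ 0.103.

0.103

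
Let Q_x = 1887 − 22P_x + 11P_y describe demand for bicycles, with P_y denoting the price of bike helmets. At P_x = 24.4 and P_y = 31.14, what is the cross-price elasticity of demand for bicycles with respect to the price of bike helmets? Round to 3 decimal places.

At P_x = 24.4 and P_y = 31.14: Q_x = 1692.74.
∂Q_x/∂P_y = 11.
ε = (∂Q_x/∂P_y)(P_y/Q_x) = 11 × (31.14/1692.74) ≈ 0.202.
Since ε > 0, bicycles and bike helmets are substitutes.

0.202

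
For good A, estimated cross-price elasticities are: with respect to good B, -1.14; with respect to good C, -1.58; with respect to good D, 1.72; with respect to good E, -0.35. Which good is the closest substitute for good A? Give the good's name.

good D

Substitutes have ε > 0. Among the positive values, 1.72 (good D) is largest.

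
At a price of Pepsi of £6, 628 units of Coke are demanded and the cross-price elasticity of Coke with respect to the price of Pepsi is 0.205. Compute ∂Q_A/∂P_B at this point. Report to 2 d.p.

ε = (∂Q_A/∂P_B)·(P_B/Q_A) ⇒ ∂Q_A/∂P_B = ε·Q_A/P_B = 0.205 × 628/6 ≈ 21.46.

21.46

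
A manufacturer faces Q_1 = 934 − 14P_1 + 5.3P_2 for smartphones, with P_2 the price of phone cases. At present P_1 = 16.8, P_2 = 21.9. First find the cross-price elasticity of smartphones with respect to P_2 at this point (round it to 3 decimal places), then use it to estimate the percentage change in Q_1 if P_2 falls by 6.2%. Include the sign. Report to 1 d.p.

-0.9%

At P_1 = 16.8, P_2 = 21.9: Q_1 = 814.87.
∂Q_1/∂P_2 = 5.3.
ε = (∂Q_1/∂P_2)(P_2/Q_1) = 5.3000 × 21.9/814.87 ≈ 0.142.
%ΔQ_1 ≈ ε × %ΔP_2 = 0.142 × (-6.2%) = -0.9%.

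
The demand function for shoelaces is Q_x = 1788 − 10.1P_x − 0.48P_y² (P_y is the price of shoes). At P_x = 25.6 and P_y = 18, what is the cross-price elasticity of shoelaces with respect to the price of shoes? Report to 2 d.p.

At P_x = 25.6 and P_y = 18: Q_x = 1373.92.
∂Q_x/∂P_y = -0.96P_y = -0.96(18) = -17.2800.
ε = (∂Q_x/∂P_y)(P_y/Q_x) = -17.2800 × (18/1373.92) ≈ -0.23.

-0.23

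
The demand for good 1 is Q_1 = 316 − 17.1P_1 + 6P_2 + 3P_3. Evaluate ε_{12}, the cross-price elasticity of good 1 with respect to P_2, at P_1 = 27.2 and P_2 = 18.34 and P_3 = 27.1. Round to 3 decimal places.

At P_1 = 27.2 and P_2 = 18.34 and P_3 = 27.1: Q_1 = 42.22.
∂Q_1/∂P_2 = 6.
ε = (∂Q_1/∂P_2)(P_2/Q_1) = 6 × (18.34/42.22) ≈ 2.606.
Since ε > 0, good 1 and good 2 are substitutes.

2.606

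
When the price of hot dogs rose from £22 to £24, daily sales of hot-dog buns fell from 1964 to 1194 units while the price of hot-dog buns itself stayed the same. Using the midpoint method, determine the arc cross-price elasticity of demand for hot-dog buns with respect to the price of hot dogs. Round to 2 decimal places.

ΔQ_A = 1194 − 1964 = -770; ΔP_B = 24 − 22 = 2.
Midpoints: Q̄_A = 1579.0, P̄_B = 23.00.
ε = (ΔQ_A/Q̄_A)/(ΔP_B/P̄_B) = (-770/1579.0)/(2/23.00) ≈ -5.61.

-5.61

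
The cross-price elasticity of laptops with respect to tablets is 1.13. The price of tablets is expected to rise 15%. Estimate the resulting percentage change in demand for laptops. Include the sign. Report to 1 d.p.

%ΔQ ≈ ε × %ΔP of tablets = 1.13 × (15%) = 17.0%.

17.0%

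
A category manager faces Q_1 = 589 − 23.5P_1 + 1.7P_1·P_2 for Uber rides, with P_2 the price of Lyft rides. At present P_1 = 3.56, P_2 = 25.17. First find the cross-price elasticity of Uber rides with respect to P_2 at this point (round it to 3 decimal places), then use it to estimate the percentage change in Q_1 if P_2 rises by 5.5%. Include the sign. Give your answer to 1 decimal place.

1.3%

At P_1 = 3.56, P_2 = 25.17: Q_1 = 657.669.
∂Q_1/∂P_2 = 1.7P_1 = 6.0520.
ε = (∂Q_1/∂P_2)(P_2/Q_1) = 6.0520 × 25.17/657.669 ≈ 0.232.
%ΔQ_1 ≈ ε × %ΔP_2 = 0.232 × (5.5%) = 1.3%.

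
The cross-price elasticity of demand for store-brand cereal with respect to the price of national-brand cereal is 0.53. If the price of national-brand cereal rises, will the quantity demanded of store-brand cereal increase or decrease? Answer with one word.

increase

ε > 0 and the price of national-brand cereal rises, so the quantity of store-brand cereal moves in the same direction: it increases.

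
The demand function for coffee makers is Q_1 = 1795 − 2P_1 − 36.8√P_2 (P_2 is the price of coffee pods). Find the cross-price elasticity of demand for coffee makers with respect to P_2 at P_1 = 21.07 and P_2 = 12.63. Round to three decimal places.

-0.040

At P_1 = 21.07 and P_2 = 12.63: Q_1 = 1622.078.
∂Q_1/∂P_2 = -36.8/(2√P_2) = -36.8/(2√12.63) = -5.1775.
ε = (∂Q_1/∂P_2)(P_2/Q_1) = -5.1775 × (12.63/1622.078) ≈ -0.040.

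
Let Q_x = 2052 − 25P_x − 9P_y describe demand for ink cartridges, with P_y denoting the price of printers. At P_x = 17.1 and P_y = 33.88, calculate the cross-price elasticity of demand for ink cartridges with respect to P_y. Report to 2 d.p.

-0.23

At P_x = 17.1 and P_y = 33.88: Q_x = 1319.58.
∂Q_x/∂P_y = -9.
ε = (∂Q_x/∂P_y)(P_y/Q_x) = -9 × (33.88/1319.58) ≈ -0.23.
Since ε < 0, ink cartridges and printers are complements.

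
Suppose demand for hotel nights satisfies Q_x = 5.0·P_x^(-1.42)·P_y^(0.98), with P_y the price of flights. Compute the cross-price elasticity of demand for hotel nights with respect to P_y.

In a log-linear (constant-elasticity) demand function, the coefficient on the exponent of P_y is the cross-price elasticity.
ε = 0.98. Positive, so hotel nights and flights are substitutes.

0.98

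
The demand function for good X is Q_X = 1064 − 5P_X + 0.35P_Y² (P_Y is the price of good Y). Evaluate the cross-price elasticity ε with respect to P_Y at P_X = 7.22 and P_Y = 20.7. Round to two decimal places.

0.25

At P_X = 7.22 and P_Y = 20.7: Q_X = 1177.872.
∂Q_X/∂P_Y = 0.7P_Y = 0.7(20.7) = 14.4900.
ε = (∂Q_X/∂P_Y)(P_Y/Q_X) = 14.4900 × (20.7/1177.872) ≈ 0.25.
ε > 0: substitutes.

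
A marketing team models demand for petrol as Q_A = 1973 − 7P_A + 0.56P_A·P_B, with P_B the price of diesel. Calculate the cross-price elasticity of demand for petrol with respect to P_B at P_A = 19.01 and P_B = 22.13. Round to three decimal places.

0.114

At P_A = 19.01 and P_B = 22.13: Q_A = 2075.517.
∂Q_A/∂P_B = 0.56P_A = 0.56(19.01) = 10.6456.
ε = (∂Q_A/∂P_B)(P_B/Q_A) = 10.6456 × (22.13/2075.517) ≈ 0.114.
ε > 0: substitutes.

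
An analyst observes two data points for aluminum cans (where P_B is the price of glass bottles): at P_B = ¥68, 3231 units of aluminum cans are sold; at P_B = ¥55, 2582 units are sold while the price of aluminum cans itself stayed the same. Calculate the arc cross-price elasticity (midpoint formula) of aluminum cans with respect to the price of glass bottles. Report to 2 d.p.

1.06

ΔQ_A = 2582 − 3231 = -649; ΔP_B = 55 − 68 = -13.
Midpoints: Q̄_A = 2906.5, P̄_B = 61.50.
ε = (ΔQ_A/Q̄_A)/(ΔP_B/P̄_B) = (-649/2906.5)/(-13/61.50) ≈ 1.06.
ε > 0: aluminum cans and glass bottles are substitutes.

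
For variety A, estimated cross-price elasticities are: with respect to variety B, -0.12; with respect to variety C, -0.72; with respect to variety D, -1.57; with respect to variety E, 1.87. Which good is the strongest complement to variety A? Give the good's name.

Complements have ε < 0. The most negative value is -1.57 (variety D).

variety D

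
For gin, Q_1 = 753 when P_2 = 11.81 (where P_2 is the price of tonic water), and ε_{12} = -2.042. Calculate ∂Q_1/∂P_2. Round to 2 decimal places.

ε = (∂Q_1/∂P_2)·(P_2/Q_1) ⇒ ∂Q_1/∂P_2 = ε·Q_1/P_2 = -2.042 × 753/11.81 ≈ -130.20.

-130.20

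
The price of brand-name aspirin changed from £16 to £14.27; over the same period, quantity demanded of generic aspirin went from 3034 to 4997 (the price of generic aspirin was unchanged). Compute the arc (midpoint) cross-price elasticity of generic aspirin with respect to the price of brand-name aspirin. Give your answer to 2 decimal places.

-4.28

ΔQ_A = 4997 − 3034 = 1963; ΔP_B = 14.27 − 16 = -1.73.
Midpoints: Q̄_A = 4015.5, P̄_B = 15.13.
ε = (ΔQ_A/Q̄_A)/(ΔP_B/P̄_B) = (1963/4015.5)/(-1.73/15.13) ≈ -4.28.
ε < 0: generic aspirin and brand-name aspirin are complements.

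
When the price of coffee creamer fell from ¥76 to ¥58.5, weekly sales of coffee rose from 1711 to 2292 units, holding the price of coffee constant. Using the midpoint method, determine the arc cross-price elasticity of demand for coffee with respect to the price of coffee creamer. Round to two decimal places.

-1.12

ΔQ_A = 2292 − 1711 = 581; ΔP_B = 58.5 − 76 = -17.5.
Midpoints: Q̄_A = 2001.5, P̄_B = 67.25.
ε = (ΔQ_A/Q̄_A)/(ΔP_B/P̄_B) = (581/2001.5)/(-17.5/67.25) ≈ -1.12.
ε < 0: coffee and coffee creamer are complements.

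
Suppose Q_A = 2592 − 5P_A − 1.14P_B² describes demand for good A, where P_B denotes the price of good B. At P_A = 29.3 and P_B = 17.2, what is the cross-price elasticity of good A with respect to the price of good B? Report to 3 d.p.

-0.320

At P_A = 29.3 and P_B = 17.2: Q_A = 2108.242.
∂Q_A/∂P_B = -2.28P_B = -2.28(17.2) = -39.2160.
ε = (∂Q_A/∂P_B)(P_B/Q_A) = -39.2160 × (17.2/2108.242) ≈ -0.320.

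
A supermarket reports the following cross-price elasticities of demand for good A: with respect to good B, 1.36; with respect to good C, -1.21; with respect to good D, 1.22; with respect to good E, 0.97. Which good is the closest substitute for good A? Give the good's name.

Substitutes have ε > 0. Among the positive values, 1.36 (good B) is largest.

good B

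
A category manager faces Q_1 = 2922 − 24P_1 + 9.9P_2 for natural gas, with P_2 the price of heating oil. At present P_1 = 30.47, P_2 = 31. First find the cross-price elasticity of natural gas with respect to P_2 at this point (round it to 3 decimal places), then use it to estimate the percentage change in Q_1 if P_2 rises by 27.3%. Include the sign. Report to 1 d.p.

At P_1 = 30.47, P_2 = 31: Q_1 = 2497.62.
∂Q_1/∂P_2 = 9.9.
ε = (∂Q_1/∂P_2)(P_2/Q_1) = 9.9000 × 31/2497.62 ≈ 0.123.
%ΔQ_1 ≈ ε × %ΔP_2 = 0.123 × (27.3%) = 3.4%.

3.4%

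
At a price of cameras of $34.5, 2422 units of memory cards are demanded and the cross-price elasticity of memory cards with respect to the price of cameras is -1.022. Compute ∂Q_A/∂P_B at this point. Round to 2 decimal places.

-71.75

ε = (∂Q_A/∂P_B)·(P_B/Q_A) ⇒ ∂Q_A/∂P_B = ε·Q_A/P_B = -1.022 × 2422/34.5 ≈ -71.75.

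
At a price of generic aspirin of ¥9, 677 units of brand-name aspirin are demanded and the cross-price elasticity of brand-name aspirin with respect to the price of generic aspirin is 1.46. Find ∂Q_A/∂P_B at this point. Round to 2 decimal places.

109.82

ε = (∂Q_A/∂P_B)·(P_B/Q_A) ⇒ ∂Q_A/∂P_B = ε·Q_A/P_B = 1.46 × 677/9 ≈ 109.82.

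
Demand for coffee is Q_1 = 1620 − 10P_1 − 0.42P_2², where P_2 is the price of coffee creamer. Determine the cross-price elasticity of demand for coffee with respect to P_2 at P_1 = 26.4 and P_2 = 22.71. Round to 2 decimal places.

-0.38

At P_1 = 26.4 and P_2 = 22.71: Q_1 = 1139.387.
∂Q_1/∂P_2 = -0.84P_2 = -0.84(22.71) = -19.0764.
ε = (∂Q_1/∂P_2)(P_2/Q_1) = -19.0764 × (22.71/1139.387) ≈ -0.38.
ε < 0: complements.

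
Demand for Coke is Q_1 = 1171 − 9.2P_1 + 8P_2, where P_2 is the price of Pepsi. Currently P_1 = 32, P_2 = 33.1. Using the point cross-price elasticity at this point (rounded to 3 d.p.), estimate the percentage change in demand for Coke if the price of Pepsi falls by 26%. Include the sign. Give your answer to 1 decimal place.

At P_1 = 32, P_2 = 33.1: Q_1 = 1141.4.
∂Q_1/∂P_2 = 8.
ε = (∂Q_1/∂P_2)(P_2/Q_1) = 8.0000 × 33.1/1141.4 ≈ 0.232.
%ΔQ_1 ≈ ε × %ΔP_2 = 0.232 × (-26%) = -6.0%.

-6.0%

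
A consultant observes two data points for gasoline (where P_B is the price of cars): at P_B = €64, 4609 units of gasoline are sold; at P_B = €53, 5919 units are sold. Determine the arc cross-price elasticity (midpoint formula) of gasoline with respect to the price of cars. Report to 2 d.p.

ΔQ_A = 5919 − 4609 = 1310; ΔP_B = 53 − 64 = -11.
Midpoints: Q̄_A = 5264.0, P̄_B = 58.50.
ε = (ΔQ_A/Q̄_A)/(ΔP_B/P̄_B) = (1310/5264.0)/(-11/58.50) ≈ -1.32.

-1.32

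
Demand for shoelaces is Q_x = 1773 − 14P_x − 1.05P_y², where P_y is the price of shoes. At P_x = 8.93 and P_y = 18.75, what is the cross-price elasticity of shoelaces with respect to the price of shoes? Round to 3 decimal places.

-0.577

At P_x = 8.93 and P_y = 18.75: Q_x = 1278.839.
∂Q_x/∂P_y = -2.1P_y = -2.1(18.75) = -39.3750.
ε = (∂Q_x/∂P_y)(P_y/Q_x) = -39.3750 × (18.75/1278.839) ≈ -0.577.
ε < 0: complements.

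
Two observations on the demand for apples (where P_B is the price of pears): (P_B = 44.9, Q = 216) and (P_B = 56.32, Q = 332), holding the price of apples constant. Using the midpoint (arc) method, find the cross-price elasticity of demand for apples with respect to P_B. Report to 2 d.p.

ΔQ_A = 332 − 216 = 116; ΔP_B = 56.32 − 44.9 = 11.42.
Midpoints: Q̄_A = 274.0, P̄_B = 50.61.
ε = (ΔQ_A/Q̄_A)/(ΔP_B/P̄_B) = (116/274.0)/(11.42/50.61) ≈ 1.88.

1.88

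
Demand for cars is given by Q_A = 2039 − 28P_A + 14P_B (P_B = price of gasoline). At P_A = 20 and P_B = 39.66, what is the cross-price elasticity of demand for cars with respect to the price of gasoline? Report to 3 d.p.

0.273

At P_A = 20 and P_B = 39.66: Q_A = 2034.24.
∂Q_A/∂P_B = 14.
ε = (∂Q_A/∂P_B)(P_B/Q_A) = 14 × (39.66/2034.24) ≈ 0.273.
Since ε > 0, cars and gasoline are substitutes.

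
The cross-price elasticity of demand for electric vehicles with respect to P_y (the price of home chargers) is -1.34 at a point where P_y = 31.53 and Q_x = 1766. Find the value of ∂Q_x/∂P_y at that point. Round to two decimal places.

-75.05

ε = (∂Q_x/∂P_y)·(P_y/Q_x) ⇒ ∂Q_x/∂P_y = ε·Q_x/P_y = -1.34 × 1766/31.53 ≈ -75.05.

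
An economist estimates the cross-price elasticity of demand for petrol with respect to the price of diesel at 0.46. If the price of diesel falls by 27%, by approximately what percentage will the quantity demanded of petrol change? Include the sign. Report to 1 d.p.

-12.4%

%ΔQ ≈ ε × %ΔP of diesel = 0.46 × (-27%) = -12.4%.
Demand for petrol falls by about 12.4%.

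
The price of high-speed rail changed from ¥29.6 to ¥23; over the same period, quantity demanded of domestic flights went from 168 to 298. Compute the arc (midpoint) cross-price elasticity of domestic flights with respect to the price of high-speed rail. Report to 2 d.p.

-2.22

ΔQ_A = 298 − 168 = 130; ΔP_B = 23 − 29.6 = -6.6.
Midpoints: Q̄_A = 233.0, P̄_B = 26.30.
ε = (ΔQ_A/Q̄_A)/(ΔP_B/P̄_B) = (130/233.0)/(-6.6/26.30) ≈ -2.22.
ε < 0: domestic flights and high-speed rail are complements.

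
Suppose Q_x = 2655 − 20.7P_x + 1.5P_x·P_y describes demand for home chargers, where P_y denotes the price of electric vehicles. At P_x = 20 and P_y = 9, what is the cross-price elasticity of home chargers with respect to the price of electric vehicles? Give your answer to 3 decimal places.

At P_x = 20 and P_y = 9: Q_x = 2511.
∂Q_x/∂P_y = 1.5P_x = 1.5(20) = 30.0000.
ε = (∂Q_x/∂P_y)(P_y/Q_x) = 30.0000 × (9/2511) ≈ 0.108.
ε > 0: substitutes.

0.108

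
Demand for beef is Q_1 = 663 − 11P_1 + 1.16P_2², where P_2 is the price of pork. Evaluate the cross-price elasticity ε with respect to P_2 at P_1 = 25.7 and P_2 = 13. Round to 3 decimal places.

0.680

At P_1 = 25.7 and P_2 = 13: Q_1 = 576.34.
∂Q_1/∂P_2 = 2.32P_2 = 2.32(13) = 30.1600.
ε = (∂Q_1/∂P_2)(P_2/Q_1) = 30.1600 × (13/576.34) ≈ 0.680.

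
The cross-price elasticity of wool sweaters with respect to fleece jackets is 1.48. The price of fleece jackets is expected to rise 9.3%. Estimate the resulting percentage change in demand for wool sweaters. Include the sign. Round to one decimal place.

%ΔQ ≈ ε × %ΔP of fleece jackets = 1.48 × (9.3%) = 13.8%.

13.8%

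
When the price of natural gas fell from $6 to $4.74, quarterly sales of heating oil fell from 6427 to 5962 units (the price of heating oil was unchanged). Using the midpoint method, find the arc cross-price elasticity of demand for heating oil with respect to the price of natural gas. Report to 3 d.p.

ΔQ_A = 5962 − 6427 = -465; ΔP_B = 4.74 − 6 = -1.26.
Midpoints: Q̄_A = 6194.5, P̄_B = 5.37.
ε = (ΔQ_A/Q̄_A)/(ΔP_B/P̄_B) = (-465/6194.5)/(-1.26/5.37) ≈ 0.320.
ε > 0: heating oil and natural gas are substitutes.

0.320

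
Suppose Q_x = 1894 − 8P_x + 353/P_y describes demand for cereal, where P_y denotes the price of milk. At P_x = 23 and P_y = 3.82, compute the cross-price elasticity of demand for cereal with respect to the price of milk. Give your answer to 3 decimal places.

-0.051

At P_x = 23 and P_y = 3.82: Q_x = 1802.408.
∂Q_x/∂P_y = −353/P_y² = -24.1907.
ε = (∂Q_x/∂P_y)(P_y/Q_x) = -24.1907 × (3.82/1802.408) ≈ -0.051.
ε < 0: complements.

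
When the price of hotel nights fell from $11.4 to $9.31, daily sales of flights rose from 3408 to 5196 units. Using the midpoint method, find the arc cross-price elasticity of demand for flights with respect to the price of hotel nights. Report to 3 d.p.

ΔQ_A = 5196 − 3408 = 1788; ΔP_B = 9.31 − 11.4 = -2.09.
Midpoints: Q̄_A = 4302.0, P̄_B = 10.36.
ε = (ΔQ_A/Q̄_A)/(ΔP_B/P̄_B) = (1788/4302.0)/(-2.09/10.36) ≈ -2.059.

-2.059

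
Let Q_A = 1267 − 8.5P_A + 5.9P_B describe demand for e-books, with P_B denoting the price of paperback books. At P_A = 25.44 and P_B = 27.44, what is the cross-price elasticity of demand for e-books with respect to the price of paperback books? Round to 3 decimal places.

At P_A = 25.44 and P_B = 27.44: Q_A = 1212.656.
∂Q_A/∂P_B = 5.9.
ε = (∂Q_A/∂P_B)(P_B/Q_A) = 5.9 × (27.44/1212.656) ≈ 0.134.
Since ε > 0, e-books and paperback books are substitutes.

0.134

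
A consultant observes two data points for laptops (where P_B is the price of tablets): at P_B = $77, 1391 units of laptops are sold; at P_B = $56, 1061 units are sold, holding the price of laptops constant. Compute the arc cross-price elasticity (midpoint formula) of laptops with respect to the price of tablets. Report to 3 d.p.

ΔQ_A = 1061 − 1391 = -330; ΔP_B = 56 − 77 = -21.
Midpoints: Q̄_A = 1226.0, P̄_B = 66.50.
ε = (ΔQ_A/Q̄_A)/(ΔP_B/P̄_B) = (-330/1226.0)/(-21/66.50) ≈ 0.852.
ε > 0: laptops and tablets are substitutes.

0.852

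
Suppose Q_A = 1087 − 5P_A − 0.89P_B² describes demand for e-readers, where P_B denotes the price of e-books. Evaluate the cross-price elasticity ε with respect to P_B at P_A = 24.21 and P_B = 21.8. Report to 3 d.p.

At P_A = 24.21 and P_B = 21.8: Q_A = 542.986.
∂Q_A/∂P_B = -1.78P_B = -1.78(21.8) = -38.8040.
ε = (∂Q_A/∂P_B)(P_B/Q_A) = -38.8040 × (21.8/542.986) ≈ -1.558.

-1.558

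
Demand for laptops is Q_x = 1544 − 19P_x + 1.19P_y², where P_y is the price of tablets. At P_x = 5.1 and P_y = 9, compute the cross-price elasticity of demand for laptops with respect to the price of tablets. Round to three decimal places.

At P_x = 5.1 and P_y = 9: Q_x = 1543.49.
∂Q_x/∂P_y = 2.38P_y = 2.38(9) = 21.4200.
ε = (∂Q_x/∂P_y)(P_y/Q_x) = 21.4200 × (9/1543.49) ≈ 0.125.
ε > 0: substitutes.

0.125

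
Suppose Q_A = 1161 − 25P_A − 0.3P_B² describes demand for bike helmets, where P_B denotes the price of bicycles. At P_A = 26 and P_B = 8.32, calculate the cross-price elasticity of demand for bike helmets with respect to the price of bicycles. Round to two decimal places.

-0.08

At P_A = 26 and P_B = 8.32: Q_A = 490.233.
∂Q_A/∂P_B = -0.6P_B = -0.6(8.32) = -4.9920.
ε = (∂Q_A/∂P_B)(P_B/Q_A) = -4.9920 × (8.32/490.233) ≈ -0.08.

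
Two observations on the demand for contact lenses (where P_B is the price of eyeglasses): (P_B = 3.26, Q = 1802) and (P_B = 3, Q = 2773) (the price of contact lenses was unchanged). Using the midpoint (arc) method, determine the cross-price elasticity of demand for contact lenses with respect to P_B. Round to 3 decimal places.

ΔQ_A = 2773 − 1802 = 971; ΔP_B = 3 − 3.26 = -0.26.
Midpoints: Q̄_A = 2287.5, P̄_B = 3.13.
ε = (ΔQ_A/Q̄_A)/(ΔP_B/P̄_B) = (971/2287.5)/(-0.26/3.13) ≈ -5.110.
ε < 0: contact lenses and eyeglasses are complements.

-5.110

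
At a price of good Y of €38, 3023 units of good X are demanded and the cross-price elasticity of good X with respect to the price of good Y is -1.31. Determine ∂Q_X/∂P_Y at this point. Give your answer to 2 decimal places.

ε = (∂Q_X/∂P_Y)·(P_Y/Q_X) ⇒ ∂Q_X/∂P_Y = ε·Q_X/P_Y = -1.31 × 3023/38 ≈ -104.21.

-104.21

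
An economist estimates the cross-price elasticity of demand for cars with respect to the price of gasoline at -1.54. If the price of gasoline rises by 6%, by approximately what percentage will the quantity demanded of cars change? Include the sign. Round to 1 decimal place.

%ΔQ ≈ ε × %ΔP of gasoline = -1.54 × (6%) = -9.2%.

-9.2%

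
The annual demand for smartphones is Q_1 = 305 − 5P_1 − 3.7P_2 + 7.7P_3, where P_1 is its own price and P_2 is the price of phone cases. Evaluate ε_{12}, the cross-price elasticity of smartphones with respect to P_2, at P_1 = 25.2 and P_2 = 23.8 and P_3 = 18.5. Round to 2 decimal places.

At P_1 = 25.2 and P_2 = 23.8 and P_3 = 18.5: Q_1 = 233.39.
∂Q_1/∂P_2 = -3.7.
ε = (∂Q_1/∂P_2)(P_2/Q_1) = -3.7 × (23.8/233.39) ≈ -0.38.
Since ε < 0, smartphones and phone cases are complements.

-0.38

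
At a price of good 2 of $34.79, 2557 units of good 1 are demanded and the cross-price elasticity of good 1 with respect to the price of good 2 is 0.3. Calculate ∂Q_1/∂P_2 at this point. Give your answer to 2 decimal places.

22.05

ε = (∂Q_1/∂P_2)·(P_2/Q_1) ⇒ ∂Q_1/∂P_2 = ε·Q_1/P_2 = 0.3 × 2557/34.79 ≈ 22.05.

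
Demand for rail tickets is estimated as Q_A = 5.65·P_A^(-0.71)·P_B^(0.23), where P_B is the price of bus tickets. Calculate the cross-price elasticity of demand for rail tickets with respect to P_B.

In a log-linear (constant-elasticity) demand function, the coefficient on the exponent of P_B is the cross-price elasticity.
ε = 0.23. Positive, so rail tickets and bus tickets are substitutes.

0.23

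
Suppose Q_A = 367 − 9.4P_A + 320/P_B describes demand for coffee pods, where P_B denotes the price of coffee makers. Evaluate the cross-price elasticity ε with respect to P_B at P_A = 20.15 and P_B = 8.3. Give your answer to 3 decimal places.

-0.178

At P_A = 20.15 and P_B = 8.3: Q_A = 216.144.
∂Q_A/∂P_B = −320/P_B² = -4.6451.
ε = (∂Q_A/∂P_B)(P_B/Q_A) = -4.6451 × (8.3/216.144) ≈ -0.178.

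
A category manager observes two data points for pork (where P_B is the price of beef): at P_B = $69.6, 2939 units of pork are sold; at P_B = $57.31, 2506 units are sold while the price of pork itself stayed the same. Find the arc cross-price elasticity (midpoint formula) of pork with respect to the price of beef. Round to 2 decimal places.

ΔQ_A = 2506 − 2939 = -433; ΔP_B = 57.31 − 69.6 = -12.29.
Midpoints: Q̄_A = 2722.5, P̄_B = 63.45.
ε = (ΔQ_A/Q̄_A)/(ΔP_B/P̄_B) = (-433/2722.5)/(-12.29/63.45) ≈ 0.82.

0.82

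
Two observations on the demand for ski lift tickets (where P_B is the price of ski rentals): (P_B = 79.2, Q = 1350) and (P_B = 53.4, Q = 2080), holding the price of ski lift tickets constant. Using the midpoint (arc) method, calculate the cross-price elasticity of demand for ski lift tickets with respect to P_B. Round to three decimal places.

-1.094

ΔQ_A = 2080 − 1350 = 730; ΔP_B = 53.4 − 79.2 = -25.8.
Midpoints: Q̄_A = 1715.0, P̄_B = 66.30.
ε = (ΔQ_A/Q̄_A)/(ΔP_B/P̄_B) = (730/1715.0)/(-25.8/66.30) ≈ -1.094.
ε < 0: ski lift tickets and ski rentals are complements.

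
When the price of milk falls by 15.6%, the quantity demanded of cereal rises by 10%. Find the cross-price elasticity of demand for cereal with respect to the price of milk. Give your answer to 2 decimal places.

ε = (%ΔQ of cereal) / (%ΔP of milk) = (10%) / (-15.6%) ≈ -0.64.

-0.64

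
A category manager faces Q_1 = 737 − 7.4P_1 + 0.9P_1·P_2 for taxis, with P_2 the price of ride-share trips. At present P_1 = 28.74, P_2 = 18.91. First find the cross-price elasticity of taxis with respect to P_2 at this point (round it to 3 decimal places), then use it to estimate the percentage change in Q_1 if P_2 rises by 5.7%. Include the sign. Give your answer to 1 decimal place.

At P_1 = 28.74, P_2 = 18.91: Q_1 = 1013.450.
∂Q_1/∂P_2 = 0.9P_1 = 25.8660.
ε = (∂Q_1/∂P_2)(P_2/Q_1) = 25.8660 × 18.91/1013.450 ≈ 0.483.
%ΔQ_1 ≈ ε × %ΔP_2 = 0.483 × (5.7%) = 2.8%.

2.8%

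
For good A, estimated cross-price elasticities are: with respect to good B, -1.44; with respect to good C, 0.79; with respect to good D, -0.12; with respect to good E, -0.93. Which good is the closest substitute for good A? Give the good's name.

good C

Substitutes have ε > 0. Among the positive values, 0.79 (good C) is largest.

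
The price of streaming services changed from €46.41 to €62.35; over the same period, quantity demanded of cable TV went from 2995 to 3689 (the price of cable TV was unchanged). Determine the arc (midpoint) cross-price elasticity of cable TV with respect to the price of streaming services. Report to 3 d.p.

0.708

ΔQ_A = 3689 − 2995 = 694; ΔP_B = 62.35 − 46.41 = 15.94.
Midpoints: Q̄_A = 3342.0, P̄_B = 54.38.
ε = (ΔQ_A/Q̄_A)/(ΔP_B/P̄_B) = (694/3342.0)/(15.94/54.38) ≈ 0.708.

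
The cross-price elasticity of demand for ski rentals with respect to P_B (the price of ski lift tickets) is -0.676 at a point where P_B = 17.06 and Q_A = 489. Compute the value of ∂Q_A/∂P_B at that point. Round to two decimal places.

ε = (∂Q_A/∂P_B)·(P_B/Q_A) ⇒ ∂Q_A/∂P_B = ε·Q_A/P_B = -0.676 × 489/17.06 ≈ -19.38.

-19.38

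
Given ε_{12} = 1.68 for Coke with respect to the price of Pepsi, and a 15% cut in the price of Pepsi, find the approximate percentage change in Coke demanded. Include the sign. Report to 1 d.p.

-25.2%

%ΔQ ≈ ε × %ΔP of Pepsi = 1.68 × (-15%) = -25.2%.
Demand for Coke falls by about 25.2%.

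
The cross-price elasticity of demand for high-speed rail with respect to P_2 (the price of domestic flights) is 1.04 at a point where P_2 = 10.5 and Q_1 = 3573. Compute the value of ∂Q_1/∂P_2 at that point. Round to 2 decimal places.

353.90

ε = (∂Q_1/∂P_2)·(P_2/Q_1) ⇒ ∂Q_1/∂P_2 = ε·Q_1/P_2 = 1.04 × 3573/10.5 ≈ 353.90.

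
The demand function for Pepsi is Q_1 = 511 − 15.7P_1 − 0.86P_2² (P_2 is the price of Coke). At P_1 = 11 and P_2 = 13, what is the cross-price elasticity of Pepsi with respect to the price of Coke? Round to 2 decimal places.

At P_1 = 11 and P_2 = 13: Q_1 = 192.96.
∂Q_1/∂P_2 = -1.72P_2 = -1.72(13) = -22.3600.
ε = (∂Q_1/∂P_2)(P_2/Q_1) = -22.3600 × (13/192.96) ≈ -1.51.
ε < 0: complements.

-1.51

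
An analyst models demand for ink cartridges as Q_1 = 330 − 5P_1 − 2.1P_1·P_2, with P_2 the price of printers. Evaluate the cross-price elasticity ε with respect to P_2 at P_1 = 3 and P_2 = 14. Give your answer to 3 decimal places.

At P_1 = 3 and P_2 = 14: Q_1 = 226.8.
∂Q_1/∂P_2 = -2.1P_1 = -2.1(3) = -6.3000.
ε = (∂Q_1/∂P_2)(P_2/Q_1) = -6.3000 × (14/226.8) ≈ -0.389.
ε < 0: complements.

-0.389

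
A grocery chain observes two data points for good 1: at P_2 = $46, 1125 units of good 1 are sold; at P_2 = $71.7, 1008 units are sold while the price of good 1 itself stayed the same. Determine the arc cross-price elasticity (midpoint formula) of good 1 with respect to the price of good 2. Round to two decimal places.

ΔQ_1 = 1008 − 1125 = -117; ΔP_2 = 71.7 − 46 = 25.7.
Midpoints: Q̄_1 = 1066.5, P̄_2 = 58.85.
ε = (ΔQ_1/Q̄_1)/(ΔP_2/P̄_2) = (-117/1066.5)/(25.7/58.85) ≈ -0.25.

-0.25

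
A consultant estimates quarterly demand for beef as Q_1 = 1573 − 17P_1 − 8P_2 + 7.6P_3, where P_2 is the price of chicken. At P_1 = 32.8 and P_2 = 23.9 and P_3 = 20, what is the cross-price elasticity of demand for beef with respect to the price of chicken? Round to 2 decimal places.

At P_1 = 32.8 and P_2 = 23.9 and P_3 = 20: Q_1 = 976.2.
∂Q_1/∂P_2 = -8.
ε = (∂Q_1/∂P_2)(P_2/Q_1) = -8 × (23.9/976.2) ≈ -0.20.

-0.20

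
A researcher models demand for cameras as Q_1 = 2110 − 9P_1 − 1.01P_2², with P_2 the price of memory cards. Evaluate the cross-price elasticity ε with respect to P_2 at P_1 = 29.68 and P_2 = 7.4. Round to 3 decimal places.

-0.062

At P_1 = 29.68 and P_2 = 7.4: Q_1 = 1787.572.
∂Q_1/∂P_2 = -2.02P_2 = -2.02(7.4) = -14.9480.
ε = (∂Q_1/∂P_2)(P_2/Q_1) = -14.9480 × (7.4/1787.572) ≈ -0.062.
ε < 0: complements.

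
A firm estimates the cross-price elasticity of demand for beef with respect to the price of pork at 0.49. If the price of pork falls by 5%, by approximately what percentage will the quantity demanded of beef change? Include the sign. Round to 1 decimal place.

-2.5%

%ΔQ ≈ ε × %ΔP of pork = 0.49 × (-5%) = -2.5%.
Demand for beef falls by about 2.5%.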